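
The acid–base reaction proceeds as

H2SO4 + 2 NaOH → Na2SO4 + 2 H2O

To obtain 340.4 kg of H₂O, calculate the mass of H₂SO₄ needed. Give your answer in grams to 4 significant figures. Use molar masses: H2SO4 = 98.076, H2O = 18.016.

Convert: 340.4 kg = 340400 g.
n(H2O) = 340400 g / 18.016 g/mol = 18894 mol.
From the equation the H2O:H2SO4 mole ratio is 2:1, so n(H2SO4) = 18894 × 1/2 = 9447.2 mol.
Mass of H2SO4 = 9447.2 mol × 98.076 g/mol = 926540 g.

926500 g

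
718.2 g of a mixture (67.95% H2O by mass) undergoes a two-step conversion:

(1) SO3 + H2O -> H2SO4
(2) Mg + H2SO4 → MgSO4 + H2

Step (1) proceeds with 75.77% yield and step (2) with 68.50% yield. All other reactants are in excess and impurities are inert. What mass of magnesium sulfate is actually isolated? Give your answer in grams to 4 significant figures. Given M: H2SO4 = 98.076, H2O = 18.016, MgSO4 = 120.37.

1692 g

Pure H2O = 718.2 × 0.6795 = 488.02 g.
n(H2O) = 488.02 / 18.016 = 27.088 mol.
Step 1 (H2O:H2SO4 = 1:1): theoretical n(H2SO4) = 27.088 mol; at 75.77% yield, n(H2SO4) = 20.525 mol.
Step 2 (H2SO4:MgSO4 = 1:1): theoretical n(MgSO4) = 20.525 mol, so theoretical mass = 20.525 × 120.37 = 2470.5 g.
At 68.50% yield, actual mass of MgSO4 = 2470.5 × 0.6850 = 1692.3 g.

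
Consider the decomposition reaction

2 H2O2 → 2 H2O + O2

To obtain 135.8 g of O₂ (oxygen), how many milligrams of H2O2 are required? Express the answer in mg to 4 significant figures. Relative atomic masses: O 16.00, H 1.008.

288700 mg

M(O2) = 2(16.00) = 32.00 g/mol.
M(H2O2) = 2(1.008) + 2(16.00) = 34.016 g/mol.
n(O2) = 135.80 g / 32.00 g/mol = 4.2438 mol.
From the equation the O2:H2O2 mole ratio is 1:2, so n(H2O2) = 4.2438 × 2/1 = 8.4875 mol.
Mass of H2O2 = 8.4875 mol × 34.016 g/mol = 288.71 g.
Converting to mg: 288.71 g = 288700 mg.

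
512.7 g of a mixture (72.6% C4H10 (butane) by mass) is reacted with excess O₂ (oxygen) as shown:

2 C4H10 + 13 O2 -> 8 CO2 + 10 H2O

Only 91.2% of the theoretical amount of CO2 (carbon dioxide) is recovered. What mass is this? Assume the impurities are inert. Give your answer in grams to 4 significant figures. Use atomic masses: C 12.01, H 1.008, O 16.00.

1028 g

Pure C4H10 available = 512.7 g × 0.726 = 372.22 g.
M(C4H10) = 4(12.01) + 10(1.008) = 58.12 g/mol.
M(CO2) = 12.01 + 2(16.00) = 44.01 g/mol.
n(C4H10) = 372.22 g / 58.12 g/mol = 6.4043 mol.
From the equation the C4H10:CO2 mole ratio is 2:8, so n(CO2) = 6.4043 × 8/2 = 25.617 mol.
Mass of CO2 = 25.617 mol × 44.01 g/mol = 1127.4 g.
Actual mass collected = 1127.4 g × 0.912 = 1028.2 g.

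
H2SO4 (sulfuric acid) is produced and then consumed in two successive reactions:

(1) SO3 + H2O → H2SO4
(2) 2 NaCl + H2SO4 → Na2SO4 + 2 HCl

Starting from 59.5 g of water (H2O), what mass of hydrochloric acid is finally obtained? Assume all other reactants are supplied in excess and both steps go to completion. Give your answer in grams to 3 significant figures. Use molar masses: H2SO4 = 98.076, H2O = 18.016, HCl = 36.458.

n(H2O) = 59.50 / 18.016 = 3.303 mol.
Step 1 gives a 1:1 ratio of H2O to H2SO4, so n(H2SO4) = 3.303 mol.
In step 2 the H2SO4:HCl ratio is 1:2, so n(HCl) = 6.605 mol.
Mass of HCl = 6.605 × 36.458 = 240.8 g.

241 g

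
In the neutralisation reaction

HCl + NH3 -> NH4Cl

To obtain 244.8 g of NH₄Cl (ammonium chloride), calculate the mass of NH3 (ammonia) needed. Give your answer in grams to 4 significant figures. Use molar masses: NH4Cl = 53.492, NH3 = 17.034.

77.95 g

n(NH4Cl) = 244.80 g / 53.492 g/mol = 4.5764 mol.
From the equation the NH4Cl:NH3 mole ratio is 1:1, so n(NH3) = 4.5764 × 1/1 = 4.5764 mol.
Mass of NH3 = 4.5764 mol × 17.034 g/mol = 77.954 g.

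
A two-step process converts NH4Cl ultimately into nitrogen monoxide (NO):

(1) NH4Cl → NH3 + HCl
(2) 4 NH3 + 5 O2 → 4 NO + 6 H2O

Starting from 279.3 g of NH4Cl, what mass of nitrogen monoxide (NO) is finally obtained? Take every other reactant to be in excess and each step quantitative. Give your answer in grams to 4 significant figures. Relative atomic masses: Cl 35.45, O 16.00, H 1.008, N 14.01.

M(NH4Cl) = 14.01 + 4(1.008) + 35.45 = 53.492 g/mol.
M(NO) = 14.01 + 16.00 = 30.01 g/mol.
n(NH4Cl) = 279.30 / 53.492 = 5.2213 mol.
Step 1 gives a 1:1 ratio of NH4Cl to NH3, so n(NH3) = 5.2213 mol.
In step 2 the NH3:NO ratio is 4:4, so n(NO) = 5.2213 mol.
Mass of NO = 5.2213 × 30.01 = 156.69 g.

156.7 g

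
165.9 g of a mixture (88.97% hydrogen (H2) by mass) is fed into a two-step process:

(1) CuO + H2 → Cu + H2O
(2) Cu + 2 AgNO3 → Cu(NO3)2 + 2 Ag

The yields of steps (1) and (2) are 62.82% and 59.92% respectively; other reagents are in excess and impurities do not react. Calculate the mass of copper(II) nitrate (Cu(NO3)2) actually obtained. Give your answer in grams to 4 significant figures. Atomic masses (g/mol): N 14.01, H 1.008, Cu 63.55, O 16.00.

5169 g

Pure H2 = 165.9 × 0.8897 = 147.60 g.
M(H2) = 2(1.008) = 2.016 g/mol.
M(Cu(NO3)2) = 63.55 + 2(14.01) + 6(16.00) = 187.57 g/mol.
n(H2) = 147.60 / 2.016 = 73.215 mol.
Step 1 (H2:Cu = 1:1): theoretical n(Cu) = 73.215 mol; at 62.82% yield, n(Cu) = 45.994 mol.
Step 2 (Cu:Cu(NO3)2 = 1:1): theoretical n(Cu(NO3)2) = 45.994 mol, so theoretical mass = 45.994 × 187.57 = 8627.0 g.
At 59.92% yield, actual mass of Cu(NO3)2 = 8627.0 × 0.5992 = 5169.3 g.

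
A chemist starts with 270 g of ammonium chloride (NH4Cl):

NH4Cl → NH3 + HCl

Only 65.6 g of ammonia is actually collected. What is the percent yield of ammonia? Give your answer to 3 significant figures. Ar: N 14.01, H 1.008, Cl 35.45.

M(NH4Cl) = 14.01 + 4(1.008) + 35.45 = 53.492 g/mol.
M(NH3) = 14.01 + 3(1.008) = 17.034 g/mol.
n(NH4Cl) = 270.0 g / 53.492 g/mol = 5.047 mol.
From the equation the NH4Cl:NH3 mole ratio is 1:1, so n(NH3) = 5.047 × 1/1 = 5.047 mol.
Mass of NH3 = 5.047 mol × 17.034 g/mol = 85.98 g.
This is the theoretical yield. Percent yield = 65.6 g / 85.98 g × 100% = 76.30%.

76.3 %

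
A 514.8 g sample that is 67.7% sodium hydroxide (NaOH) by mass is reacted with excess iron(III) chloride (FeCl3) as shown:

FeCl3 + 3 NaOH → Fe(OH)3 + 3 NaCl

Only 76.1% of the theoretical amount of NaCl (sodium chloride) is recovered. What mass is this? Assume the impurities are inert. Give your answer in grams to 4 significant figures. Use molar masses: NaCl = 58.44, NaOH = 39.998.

Pure NaOH available = 514.8 g × 0.677 = 348.52 g.
n(NaOH) = 348.52 g / 39.998 g/mol = 8.7134 mol.
From the equation the NaOH:NaCl mole ratio is 3:3, so n(NaCl) = 8.7134 × 3/3 = 8.7134 mol.
Mass of NaCl = 8.7134 mol × 58.44 g/mol = 509.21 g.
Actual mass collected = 509.21 g × 0.761 = 387.51 g.

387.5 g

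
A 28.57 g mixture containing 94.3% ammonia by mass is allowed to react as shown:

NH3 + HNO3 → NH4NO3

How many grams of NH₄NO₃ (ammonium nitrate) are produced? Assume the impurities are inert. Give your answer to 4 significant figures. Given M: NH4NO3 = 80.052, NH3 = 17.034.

Mass of pure NH3 = 28.57 g × 0.943 = 26.942 g.
n(NH3) = 26.942 g / 17.034 g/mol = 1.5816 mol.
From the equation the NH3:NH4NO3 mole ratio is 1:1, so n(NH4NO3) = 1.5816 × 1/1 = 1.5816 mol.
Mass of NH4NO3 = 1.5816 mol × 80.052 g/mol = 126.61 g.

126.6 g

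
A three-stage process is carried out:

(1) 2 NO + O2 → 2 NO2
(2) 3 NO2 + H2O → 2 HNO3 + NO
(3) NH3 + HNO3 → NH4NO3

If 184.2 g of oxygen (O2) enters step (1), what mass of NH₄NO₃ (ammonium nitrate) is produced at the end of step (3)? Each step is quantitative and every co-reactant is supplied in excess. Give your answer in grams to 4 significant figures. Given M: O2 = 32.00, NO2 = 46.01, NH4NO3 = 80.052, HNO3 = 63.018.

n(O2) = 184.2 / 32.00 = 5.7562 mol.
Reaction (1): O2→NO2 ratio 1:2 ⇒ n(NO2) = 11.512 mol.
Reaction (2): NO2→HNO3 ratio 3:2 ⇒ n(HNO3) = 7.6750 mol.
Reaction (3): HNO3→NH4NO3 ratio 1:1 ⇒ n(NH4NO3) = 7.6750 mol.
Mass of NH4NO3 = 7.6750 × 80.052 = 614.40 g.

614.4 g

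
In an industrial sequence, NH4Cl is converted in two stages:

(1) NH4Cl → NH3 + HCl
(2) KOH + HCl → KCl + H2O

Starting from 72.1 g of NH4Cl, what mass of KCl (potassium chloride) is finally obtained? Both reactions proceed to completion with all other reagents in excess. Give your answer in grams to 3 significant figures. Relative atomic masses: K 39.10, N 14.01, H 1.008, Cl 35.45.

M(NH4Cl) = 14.01 + 4(1.008) + 35.45 = 53.492 g/mol.
M(KCl) = 39.10 + 35.45 = 74.55 g/mol.
n(NH4Cl) = 72.10 / 53.492 = 1.348 mol.
Step 1 gives a 1:1 ratio of NH4Cl to HCl, so n(HCl) = 1.348 mol.
In step 2 the HCl:KCl ratio is 1:1, so n(KCl) = 1.348 mol.
Mass of KCl = 1.348 × 74.55 = 100.5 g.

100 g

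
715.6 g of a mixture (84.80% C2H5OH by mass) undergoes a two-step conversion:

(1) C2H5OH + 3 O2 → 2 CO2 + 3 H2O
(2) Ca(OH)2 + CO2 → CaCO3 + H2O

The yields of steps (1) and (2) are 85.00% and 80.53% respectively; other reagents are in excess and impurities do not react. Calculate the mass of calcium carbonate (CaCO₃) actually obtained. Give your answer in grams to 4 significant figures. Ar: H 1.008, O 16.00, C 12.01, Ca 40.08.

1805 g

Pure C2H5OH = 715.6 × 0.8480 = 606.83 g.
M(C2H5OH) = 2(12.01) + 6(1.008) + 16.00 = 46.068 g/mol.
M(CaCO3) = 40.08 + 12.01 + 3(16.00) = 100.09 g/mol.
n(C2H5OH) = 606.83 / 46.068 = 13.172 mol.
Step 1 (C2H5OH:CO2 = 1:2): theoretical n(CO2) = 26.345 mol; at 85.00% yield, n(CO2) = 22.393 mol.
Step 2 (CO2:CaCO3 = 1:1): theoretical n(CaCO3) = 22.393 mol, so theoretical mass = 22.393 × 100.09 = 2241.3 g.
At 80.53% yield, actual mass of CaCO3 = 2241.3 × 0.8053 = 1804.9 g.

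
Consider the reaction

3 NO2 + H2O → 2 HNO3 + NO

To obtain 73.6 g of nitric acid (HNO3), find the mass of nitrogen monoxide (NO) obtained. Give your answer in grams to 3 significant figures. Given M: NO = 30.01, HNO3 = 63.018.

n(HNO3) = 73.60 g / 63.018 g/mol = 1.168 mol.
From the equation the HNO3:NO mole ratio is 2:1, so n(NO) = 1.168 × 1/2 = 0.5840 mol.
Mass of NO = 0.5840 mol × 30.01 g/mol = 17.52 g.

17.5 g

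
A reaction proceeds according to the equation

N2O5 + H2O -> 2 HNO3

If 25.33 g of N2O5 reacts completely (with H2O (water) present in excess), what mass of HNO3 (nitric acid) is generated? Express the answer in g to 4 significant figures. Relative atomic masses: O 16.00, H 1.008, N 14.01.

29.55 g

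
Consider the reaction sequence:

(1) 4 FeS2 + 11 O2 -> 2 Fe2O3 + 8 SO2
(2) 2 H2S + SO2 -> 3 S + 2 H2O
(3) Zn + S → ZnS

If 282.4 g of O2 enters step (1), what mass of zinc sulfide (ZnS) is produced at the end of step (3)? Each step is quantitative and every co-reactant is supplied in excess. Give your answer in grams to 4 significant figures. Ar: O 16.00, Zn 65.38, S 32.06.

M(O2) = 2(16.00) = 32.00 g/mol.
M(ZnS) = 65.38 + 32.06 = 97.44 g/mol.
n(O2) = 282.4 / 32.00 = 8.8250 mol.
Reaction (1): O2→SO2 ratio 11:8 ⇒ n(SO2) = 6.4182 mol.
Reaction (2): SO2→S ratio 1:3 ⇒ n(S) = 19.255 mol.
Reaction (3): S→ZnS ratio 1:1 ⇒ n(ZnS) = 19.255 mol.
Mass of ZnS = 19.255 × 97.44 = 1876.2 g.

1876 g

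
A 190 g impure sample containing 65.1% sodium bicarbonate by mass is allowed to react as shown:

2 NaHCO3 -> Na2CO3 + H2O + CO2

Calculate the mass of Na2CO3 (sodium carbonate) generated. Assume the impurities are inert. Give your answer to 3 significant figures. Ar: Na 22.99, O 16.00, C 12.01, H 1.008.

Mass of pure NaHCO3 = 190 g × 0.651 = 123.7 g.
M(NaHCO3) = 22.99 + 1.008 + 12.01 + 3(16.00) = 84.008 g/mol.
M(Na2CO3) = 2(22.99) + 12.01 + 3(16.00) = 105.99 g/mol.
n(NaHCO3) = 123.7 g / 84.008 g/mol = 1.472 mol.
From the equation the NaHCO3:Na2CO3 mole ratio is 2:1, so n(Na2CO3) = 1.472 × 1/2 = 0.7362 mol.
Mass of Na2CO3 = 0.7362 mol × 105.99 g/mol = 78.03 g.

78.0 g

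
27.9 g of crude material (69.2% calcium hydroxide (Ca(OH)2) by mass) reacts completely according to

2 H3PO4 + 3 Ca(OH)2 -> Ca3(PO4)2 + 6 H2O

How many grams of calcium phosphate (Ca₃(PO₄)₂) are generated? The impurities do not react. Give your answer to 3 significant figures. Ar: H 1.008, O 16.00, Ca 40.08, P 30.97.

Mass of pure Ca(OH)2 = 27.9 g × 0.692 = 19.31 g.
M(Ca(OH)2) = 40.08 + 2(16.00) + 2(1.008) = 74.096 g/mol.
M(Ca3(PO4)2) = 3(40.08) + 2(30.97) + 8(16.00) = 310.18 g/mol.
n(Ca(OH)2) = 19.31 g / 74.096 g/mol = 0.2606 mol.
From the equation the Ca(OH)2:Ca3(PO4)2 mole ratio is 3:1, so n(Ca3(PO4)2) = 0.2606 × 1/3 = 0.08685 mol.
Mass of Ca3(PO4)2 = 0.08685 mol × 310.18 g/mol = 26.94 g.

26.9 g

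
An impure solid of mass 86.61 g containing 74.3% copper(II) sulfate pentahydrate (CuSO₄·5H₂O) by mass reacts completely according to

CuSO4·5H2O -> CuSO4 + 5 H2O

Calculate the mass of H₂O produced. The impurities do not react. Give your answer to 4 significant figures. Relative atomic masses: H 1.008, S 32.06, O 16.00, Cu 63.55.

23.22 g

Mass of pure CuSO4·5H2O = 86.61 g × 0.743 = 64.351 g.
M(CuSO4·5H2O) = 63.55 + 32.06 + 9(16.00) + 10(1.008) = 249.69 g/mol.
M(H2O) = 2(1.008) + 16.00 = 18.016 g/mol.
n(CuSO4·5H2O) = 64.351 g / 249.69 g/mol = 0.25772 mol.
From the equation the CuSO4·5H2O:H2O mole ratio is 1:5, so n(H2O) = 0.25772 × 5/1 = 1.2886 mol.
Mass of H2O = 1.2886 mol × 18.016 g/mol = 23.216 g.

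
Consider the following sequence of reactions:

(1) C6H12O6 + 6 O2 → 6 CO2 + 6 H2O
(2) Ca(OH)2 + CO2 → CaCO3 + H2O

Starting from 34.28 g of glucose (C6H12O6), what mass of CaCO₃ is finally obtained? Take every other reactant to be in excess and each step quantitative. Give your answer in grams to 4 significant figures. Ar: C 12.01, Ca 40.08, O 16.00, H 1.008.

114.3 g

M(C6H12O6) = 6(12.01) + 12(1.008) + 6(16.00) = 180.156 g/mol.
M(CaCO3) = 40.08 + 12.01 + 3(16.00) = 100.09 g/mol.
n(C6H12O6) = 34.280 / 180.156 = 0.19028 mol.
Step 1 gives a 1:6 ratio of C6H12O6 to CO2, so n(CO2) = 1.1417 mol.
In step 2 the CO2:CaCO3 ratio is 1:1, so n(CaCO3) = 1.1417 mol.
Mass of CaCO3 = 1.1417 × 100.09 = 114.27 g.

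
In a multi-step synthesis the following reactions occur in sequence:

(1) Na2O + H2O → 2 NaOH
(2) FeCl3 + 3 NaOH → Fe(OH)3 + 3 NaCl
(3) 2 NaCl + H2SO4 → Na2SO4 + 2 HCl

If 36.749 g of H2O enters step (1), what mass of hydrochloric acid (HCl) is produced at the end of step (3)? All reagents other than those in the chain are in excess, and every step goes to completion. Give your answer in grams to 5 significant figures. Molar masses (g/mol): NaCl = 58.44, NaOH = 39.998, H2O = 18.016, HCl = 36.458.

148.73 g

n(H2O) = 36.749 / 18.016 = 2.03980 mol.
Reaction (1): H2O→NaOH ratio 1:2 ⇒ n(NaOH) = 4.07960 mol.
Reaction (2): NaOH→NaCl ratio 3:3 ⇒ n(NaCl) = 4.07960 mol.
Reaction (3): NaCl→HCl ratio 2:2 ⇒ n(HCl) = 4.07960 mol.
Mass of HCl = 4.07960 × 36.458 = 148.734 g.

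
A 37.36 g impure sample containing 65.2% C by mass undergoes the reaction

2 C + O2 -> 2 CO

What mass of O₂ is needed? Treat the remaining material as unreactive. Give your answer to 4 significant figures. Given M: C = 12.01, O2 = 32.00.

32.45 g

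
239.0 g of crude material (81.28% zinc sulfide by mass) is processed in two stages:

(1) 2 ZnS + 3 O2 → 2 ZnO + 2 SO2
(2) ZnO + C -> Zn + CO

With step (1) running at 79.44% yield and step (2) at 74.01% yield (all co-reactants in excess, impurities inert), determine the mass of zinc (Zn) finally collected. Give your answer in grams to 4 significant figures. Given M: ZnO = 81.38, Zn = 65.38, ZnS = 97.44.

76.63 g

Pure ZnS = 239.0 × 0.8128 = 194.26 g.
n(ZnS) = 194.26 / 97.44 = 1.9936 mol.
Step 1 (ZnS:ZnO = 2:2): theoretical n(ZnO) = 1.9936 mol; at 79.44% yield, n(ZnO) = 1.5837 mol.
Step 2 (ZnO:Zn = 1:1): theoretical n(Zn) = 1.5837 mol, so theoretical mass = 1.5837 × 65.38 = 103.54 g.
At 74.01% yield, actual mass of Zn = 103.54 × 0.7401 = 76.634 g.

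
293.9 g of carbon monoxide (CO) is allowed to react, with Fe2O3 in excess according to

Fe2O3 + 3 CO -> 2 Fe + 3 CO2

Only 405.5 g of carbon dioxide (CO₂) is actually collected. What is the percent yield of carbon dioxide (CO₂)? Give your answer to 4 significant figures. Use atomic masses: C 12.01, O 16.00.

87.81 %

M(CO) = 12.01 + 16.00 = 28.01 g/mol.
M(CO2) = 12.01 + 2(16.00) = 44.01 g/mol.
n(CO) = 293.90 g / 28.01 g/mol = 10.493 mol.
From the equation the CO:CO2 mole ratio is 3:3, so n(CO2) = 10.493 × 3/3 = 10.493 mol.
Mass of CO2 = 10.493 mol × 44.01 g/mol = 461.78 g.
This is the theoretical yield. Percent yield = 405.5 g / 461.78 g × 100% = 87.812%.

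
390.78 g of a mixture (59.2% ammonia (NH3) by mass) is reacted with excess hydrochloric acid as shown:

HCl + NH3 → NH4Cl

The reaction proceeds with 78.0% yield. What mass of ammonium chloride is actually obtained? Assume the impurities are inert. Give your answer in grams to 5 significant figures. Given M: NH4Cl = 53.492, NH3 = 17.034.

Pure NH3 available = 390.78 g × 0.592 = 231.342 g.
n(NH3) = 231.342 g / 17.034 g/mol = 13.5812 mol.
From the equation the NH3:NH4Cl mole ratio is 1:1, so n(NH4Cl) = 13.5812 × 1/1 = 13.5812 mol.
Mass of NH4Cl = 13.5812 mol × 53.492 g/mol = 726.484 g.
Actual mass collected = 726.484 g × 0.780 = 566.658 g.

566.66 g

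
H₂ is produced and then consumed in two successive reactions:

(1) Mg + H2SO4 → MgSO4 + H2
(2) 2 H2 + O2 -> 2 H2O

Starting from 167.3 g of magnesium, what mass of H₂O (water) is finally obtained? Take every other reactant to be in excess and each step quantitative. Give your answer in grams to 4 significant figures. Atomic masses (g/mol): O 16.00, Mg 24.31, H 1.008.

124.0 g

M(Mg) = 24.31 g/mol.
M(H2O) = 2(1.008) + 16.00 = 18.016 g/mol.
n(Mg) = 167.30 / 24.31 = 6.8819 mol.
Step 1 gives a 1:1 ratio of Mg to H2, so n(H2) = 6.8819 mol.
In step 2 the H2:H2O ratio is 2:2, so n(H2O) = 6.8819 mol.
Mass of H2O = 6.8819 × 18.016 = 123.99 g.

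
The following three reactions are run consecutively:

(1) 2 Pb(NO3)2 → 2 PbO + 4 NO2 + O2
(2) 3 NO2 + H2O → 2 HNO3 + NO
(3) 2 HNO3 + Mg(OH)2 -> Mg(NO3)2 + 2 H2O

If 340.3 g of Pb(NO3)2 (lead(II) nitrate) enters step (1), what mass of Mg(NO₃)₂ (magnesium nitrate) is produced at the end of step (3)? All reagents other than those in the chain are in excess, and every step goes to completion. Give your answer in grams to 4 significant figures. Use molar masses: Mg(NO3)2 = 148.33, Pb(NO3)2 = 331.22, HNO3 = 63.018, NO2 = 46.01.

n(Pb(NO3)2) = 340.3 / 331.22 = 1.0274 mol.
Reaction (1): Pb(NO3)2→NO2 ratio 2:4 ⇒ n(NO2) = 2.0548 mol.
Reaction (2): NO2→HNO3 ratio 3:2 ⇒ n(HNO3) = 1.3699 mol.
Reaction (3): HNO3→Mg(NO3)2 ratio 2:1 ⇒ n(Mg(NO3)2) = 0.68494 mol.
Mass of Mg(NO3)2 = 0.68494 × 148.33 = 101.60 g.

101.6 g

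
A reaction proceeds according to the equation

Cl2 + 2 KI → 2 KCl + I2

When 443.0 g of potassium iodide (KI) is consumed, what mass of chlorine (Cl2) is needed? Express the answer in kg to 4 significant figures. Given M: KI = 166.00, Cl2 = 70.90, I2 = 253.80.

n(KI) = 443.00 g / 166.00 g/mol = 2.6687 mol.
From the equation the KI:Cl2 mole ratio is 2:1, so n(Cl2) = 2.6687 × 1/2 = 1.3343 mol.
Mass of Cl2 = 1.3343 mol × 70.90 g/mol = 94.605 g.
Converting to kg: 94.605 g = 0.09460 kg.

0.09460 kg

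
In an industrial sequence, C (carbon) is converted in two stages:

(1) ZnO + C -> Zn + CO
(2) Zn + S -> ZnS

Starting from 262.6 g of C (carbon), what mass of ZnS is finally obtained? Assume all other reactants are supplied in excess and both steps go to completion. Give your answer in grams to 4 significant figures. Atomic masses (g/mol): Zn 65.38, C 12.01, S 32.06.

M(C) = 12.01 g/mol.
M(ZnS) = 65.38 + 32.06 = 97.44 g/mol.
n(C) = 262.60 / 12.01 = 21.865 mol.
Step 1 gives a 1:1 ratio of C to Zn, so n(Zn) = 21.865 mol.
In step 2 the Zn:ZnS ratio is 1:1, so n(ZnS) = 21.865 mol.
Mass of ZnS = 21.865 × 97.44 = 2130.5 g.

2131 g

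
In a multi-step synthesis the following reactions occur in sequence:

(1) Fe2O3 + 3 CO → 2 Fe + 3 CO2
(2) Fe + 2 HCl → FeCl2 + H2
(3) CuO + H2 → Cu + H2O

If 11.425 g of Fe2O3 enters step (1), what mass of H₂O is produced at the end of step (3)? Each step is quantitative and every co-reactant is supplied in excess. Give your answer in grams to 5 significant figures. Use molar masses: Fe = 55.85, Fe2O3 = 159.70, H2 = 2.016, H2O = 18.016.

n(Fe2O3) = 11.425 / 159.70 = 0.0715404 mol.
Reaction (1): Fe2O3→Fe ratio 1:2 ⇒ n(Fe) = 0.143081 mol.
Reaction (2): Fe→H2 ratio 1:1 ⇒ n(H2) = 0.143081 mol.
Reaction (3): H2→H2O ratio 1:1 ⇒ n(H2O) = 0.143081 mol.
Mass of H2O = 0.143081 × 18.016 = 2.57774 g.

2.5777 g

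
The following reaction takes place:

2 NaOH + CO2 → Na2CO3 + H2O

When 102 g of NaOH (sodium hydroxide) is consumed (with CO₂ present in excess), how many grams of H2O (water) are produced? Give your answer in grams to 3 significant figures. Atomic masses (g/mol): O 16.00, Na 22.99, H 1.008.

M(NaOH) = 22.99 + 16.00 + 1.008 = 39.998 g/mol.
M(H2O) = 2(1.008) + 16.00 = 18.016 g/mol.
n(NaOH) = 102.0 g / 39.998 g/mol = 2.550 mol.
From the equation the NaOH:H2O mole ratio is 2:1, so n(H2O) = 2.550 × 1/2 = 1.275 mol.
Mass of H2O = 1.275 mol × 18.016 g/mol = 22.97 g.

23.0 g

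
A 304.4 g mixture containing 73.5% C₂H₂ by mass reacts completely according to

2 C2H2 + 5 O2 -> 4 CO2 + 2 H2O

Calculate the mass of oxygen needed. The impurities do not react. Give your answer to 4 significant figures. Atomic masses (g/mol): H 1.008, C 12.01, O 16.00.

687.5 g

Mass of pure C2H2 = 304.4 g × 0.735 = 223.73 g.
M(C2H2) = 2(12.01) + 2(1.008) = 26.036 g/mol.
M(O2) = 2(16.00) = 32.00 g/mol.
n(C2H2) = 223.73 g / 26.036 g/mol = 8.5933 mol.
From the equation the C2H2:O2 mole ratio is 2:5, so n(O2) = 8.5933 × 5/2 = 21.483 mol.
Mass of O2 = 21.483 mol × 32.00 g/mol = 687.46 g.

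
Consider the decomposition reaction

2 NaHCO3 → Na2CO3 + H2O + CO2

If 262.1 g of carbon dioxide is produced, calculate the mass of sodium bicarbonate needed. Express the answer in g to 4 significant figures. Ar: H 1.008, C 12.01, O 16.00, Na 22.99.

M(CO2) = 12.01 + 2(16.00) = 44.01 g/mol.
M(NaHCO3) = 22.99 + 1.008 + 12.01 + 3(16.00) = 84.008 g/mol.
n(CO2) = 262.10 g / 44.01 g/mol = 5.9555 mol.
From the equation the CO2:NaHCO3 mole ratio is 1:2, so n(NaHCO3) = 5.9555 × 2/1 = 11.911 mol.
Mass of NaHCO3 = 11.911 mol × 84.008 g/mol = 1000.6 g.

1001 g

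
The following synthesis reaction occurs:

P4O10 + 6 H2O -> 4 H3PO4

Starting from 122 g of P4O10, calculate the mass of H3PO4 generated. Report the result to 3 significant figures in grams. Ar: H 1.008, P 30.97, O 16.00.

M(P4O10) = 4(30.97) + 10(16.00) = 283.88 g/mol.
M(H3PO4) = 3(1.008) + 30.97 + 4(16.00) = 97.994 g/mol.
n(P4O10) = 122.0 g / 283.88 g/mol = 0.4298 mol.
From the equation the P4O10:H3PO4 mole ratio is 1:4, so n(H3PO4) = 0.4298 × 4/1 = 1.719 mol.
Mass of H3PO4 = 1.719 mol × 97.994 g/mol = 168.5 g.

168 g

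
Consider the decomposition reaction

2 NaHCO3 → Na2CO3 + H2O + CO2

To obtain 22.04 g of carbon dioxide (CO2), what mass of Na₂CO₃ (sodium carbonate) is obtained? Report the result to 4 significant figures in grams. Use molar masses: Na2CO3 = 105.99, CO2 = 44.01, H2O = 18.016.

53.08 g

n(CO2) = 22.040 g / 44.01 g/mol = 0.50080 mol.
From the equation the CO2:Na2CO3 mole ratio is 1:1, so n(Na2CO3) = 0.50080 × 1/1 = 0.50080 mol.
Mass of Na2CO3 = 0.50080 mol × 105.99 g/mol = 53.079 g.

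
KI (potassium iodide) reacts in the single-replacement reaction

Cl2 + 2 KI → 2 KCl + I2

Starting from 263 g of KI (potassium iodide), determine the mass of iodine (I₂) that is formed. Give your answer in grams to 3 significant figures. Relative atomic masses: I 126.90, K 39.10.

201 g

M(KI) = 39.10 + 126.90 = 166.00 g/mol.
M(I2) = 2(126.90) = 253.80 g/mol.
n(KI) = 263.0 g / 166.00 g/mol = 1.584 mol.
From the equation the KI:I2 mole ratio is 2:1, so n(I2) = 1.584 × 1/2 = 0.7922 mol.
Mass of I2 = 0.7922 mol × 253.80 g/mol = 201.1 g.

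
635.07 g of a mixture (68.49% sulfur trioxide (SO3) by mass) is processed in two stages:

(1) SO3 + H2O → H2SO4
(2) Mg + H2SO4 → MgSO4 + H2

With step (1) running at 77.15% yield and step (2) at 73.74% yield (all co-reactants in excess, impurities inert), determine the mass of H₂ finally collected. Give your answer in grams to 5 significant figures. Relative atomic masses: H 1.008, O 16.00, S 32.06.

Pure SO3 = 635.07 × 0.6849 = 434.959 g.
M(SO3) = 32.06 + 3(16.00) = 80.06 g/mol.
M(H2) = 2(1.008) = 2.016 g/mol.
n(SO3) = 434.959 / 80.06 = 5.43292 mol.
Step 1 (SO3:H2SO4 = 1:1): theoretical n(H2SO4) = 5.43292 mol; at 77.15% yield, n(H2SO4) = 4.19150 mol.
Step 2 (H2SO4:H2 = 1:1): theoretical n(H2) = 4.19150 mol, so theoretical mass = 4.19150 × 2.016 = 8.45006 g.
At 73.74% yield, actual mass of H2 = 8.45006 × 0.7374 = 6.23107 g.

6.2311 g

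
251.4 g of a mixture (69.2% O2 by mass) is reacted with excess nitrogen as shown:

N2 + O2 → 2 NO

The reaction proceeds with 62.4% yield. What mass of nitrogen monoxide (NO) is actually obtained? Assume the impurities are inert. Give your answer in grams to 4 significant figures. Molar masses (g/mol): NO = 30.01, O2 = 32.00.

Pure O2 available = 251.4 g × 0.692 = 173.97 g.
n(O2) = 173.97 g / 32.00 g/mol = 5.4365 mol.
From the equation the O2:NO mole ratio is 1:2, so n(NO) = 5.4365 × 2/1 = 10.873 mol.
Mass of NO = 10.873 mol × 30.01 g/mol = 326.30 g.
Actual mass collected = 326.30 g × 0.624 = 203.61 g.

203.6 g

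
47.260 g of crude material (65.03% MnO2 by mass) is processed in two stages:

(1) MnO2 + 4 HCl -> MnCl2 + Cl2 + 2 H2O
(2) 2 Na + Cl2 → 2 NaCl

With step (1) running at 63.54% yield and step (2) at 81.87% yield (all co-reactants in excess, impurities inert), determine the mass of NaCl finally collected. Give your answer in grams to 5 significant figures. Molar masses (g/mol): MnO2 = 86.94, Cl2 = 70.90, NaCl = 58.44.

Pure MnO2 = 47.260 × 0.6503 = 30.7332 g.
n(MnO2) = 30.7332 / 86.94 = 0.353499 mol.
Step 1 (MnO2:Cl2 = 1:1): theoretical n(Cl2) = 0.353499 mol; at 63.54% yield, n(Cl2) = 0.224613 mol.
Step 2 (Cl2:NaCl = 1:2): theoretical n(NaCl) = 0.449226 mol, so theoretical mass = 0.449226 × 58.44 = 26.2528 g.
At 81.87% yield, actual mass of NaCl = 26.2528 × 0.8187 = 21.4931 g.

21.493 g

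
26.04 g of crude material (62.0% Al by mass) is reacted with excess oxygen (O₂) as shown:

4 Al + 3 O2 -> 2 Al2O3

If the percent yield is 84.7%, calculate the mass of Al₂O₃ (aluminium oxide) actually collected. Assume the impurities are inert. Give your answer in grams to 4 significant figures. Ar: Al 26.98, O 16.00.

Pure Al available = 26.04 g × 0.620 = 16.145 g.
M(Al) = 26.98 g/mol.
M(Al2O3) = 2(26.98) + 3(16.00) = 101.96 g/mol.
n(Al) = 16.145 g / 26.98 g/mol = 0.59840 mol.
From the equation the Al:Al2O3 mole ratio is 4:2, so n(Al2O3) = 0.59840 × 2/4 = 0.29920 mol.
Mass of Al2O3 = 0.29920 mol × 101.96 g/mol = 30.506 g.
Actual mass collected = 30.506 g × 0.847 = 25.839 g.

25.84 g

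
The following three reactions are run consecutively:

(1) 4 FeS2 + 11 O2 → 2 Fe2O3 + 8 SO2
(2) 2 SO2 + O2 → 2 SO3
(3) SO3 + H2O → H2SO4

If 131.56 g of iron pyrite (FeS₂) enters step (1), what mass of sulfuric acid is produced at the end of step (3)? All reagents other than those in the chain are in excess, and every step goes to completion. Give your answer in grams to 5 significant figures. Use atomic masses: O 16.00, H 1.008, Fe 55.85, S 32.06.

215.10 g

M(FeS2) = 55.85 + 2(32.06) = 119.97 g/mol.
M(H2SO4) = 2(1.008) + 32.06 + 4(16.00) = 98.076 g/mol.
n(FeS2) = 131.56 / 119.97 = 1.09661 mol.
Reaction (1): FeS2→SO2 ratio 4:8 ⇒ n(SO2) = 2.19321 mol.
Reaction (2): SO2→SO3 ratio 2:2 ⇒ n(SO3) = 2.19321 mol.
Reaction (3): SO3→H2SO4 ratio 1:1 ⇒ n(H2SO4) = 2.19321 mol.
Mass of H2SO4 = 2.19321 × 98.076 = 215.102 g.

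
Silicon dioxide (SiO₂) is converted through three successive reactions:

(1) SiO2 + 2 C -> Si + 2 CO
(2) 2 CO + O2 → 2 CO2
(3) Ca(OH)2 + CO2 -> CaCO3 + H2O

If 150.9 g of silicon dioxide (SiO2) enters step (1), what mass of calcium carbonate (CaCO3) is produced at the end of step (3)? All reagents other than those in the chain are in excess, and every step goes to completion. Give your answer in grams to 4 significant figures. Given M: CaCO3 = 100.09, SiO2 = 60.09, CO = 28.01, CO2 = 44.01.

502.7 g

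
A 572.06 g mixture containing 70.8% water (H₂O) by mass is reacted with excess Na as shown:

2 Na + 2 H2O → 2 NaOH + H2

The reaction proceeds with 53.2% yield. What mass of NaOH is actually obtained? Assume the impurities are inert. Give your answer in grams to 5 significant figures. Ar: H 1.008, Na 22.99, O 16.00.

478.37 g

Pure H2O available = 572.06 g × 0.708 = 405.018 g.
M(H2O) = 2(1.008) + 16.00 = 18.016 g/mol.
M(NaOH) = 22.99 + 16.00 + 1.008 = 39.998 g/mol.
n(H2O) = 405.018 g / 18.016 g/mol = 22.4810 mol.
From the equation the H2O:NaOH mole ratio is 2:2, so n(NaOH) = 22.4810 × 2/2 = 22.4810 mol.
Mass of NaOH = 22.4810 mol × 39.998 g/mol = 899.197 g.
Actual mass collected = 899.197 g × 0.532 = 478.373 g.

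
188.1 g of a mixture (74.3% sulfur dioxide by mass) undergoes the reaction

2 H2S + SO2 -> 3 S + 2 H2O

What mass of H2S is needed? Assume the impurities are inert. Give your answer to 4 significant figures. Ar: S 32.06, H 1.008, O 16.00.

148.7 g

Mass of pure SO2 = 188.1 g × 0.743 = 139.76 g.
M(SO2) = 32.06 + 2(16.00) = 64.06 g/mol.
M(H2S) = 2(1.008) + 32.06 = 34.076 g/mol.
n(SO2) = 139.76 g / 64.06 g/mol = 2.1817 mol.
From the equation the SO2:H2S mole ratio is 1:2, so n(H2S) = 2.1817 × 2/1 = 4.3634 mol.
Mass of H2S = 4.3634 mol × 34.076 g/mol = 148.69 g.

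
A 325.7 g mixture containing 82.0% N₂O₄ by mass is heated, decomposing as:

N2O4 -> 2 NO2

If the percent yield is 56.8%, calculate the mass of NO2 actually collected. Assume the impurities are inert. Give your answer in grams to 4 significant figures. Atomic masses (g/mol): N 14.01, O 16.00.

Pure N2O4 available = 325.7 g × 0.820 = 267.07 g.
M(N2O4) = 2(14.01) + 4(16.00) = 92.02 g/mol.
M(NO2) = 14.01 + 2(16.00) = 46.01 g/mol.
n(N2O4) = 267.07 g / 92.02 g/mol = 2.9023 mol.
From the equation the N2O4:NO2 mole ratio is 1:2, so n(NO2) = 2.9023 × 2/1 = 5.8047 mol.
Mass of NO2 = 5.8047 mol × 46.01 g/mol = 267.07 g.
Actual mass collected = 267.07 g × 0.568 = 151.70 g.

151.7 g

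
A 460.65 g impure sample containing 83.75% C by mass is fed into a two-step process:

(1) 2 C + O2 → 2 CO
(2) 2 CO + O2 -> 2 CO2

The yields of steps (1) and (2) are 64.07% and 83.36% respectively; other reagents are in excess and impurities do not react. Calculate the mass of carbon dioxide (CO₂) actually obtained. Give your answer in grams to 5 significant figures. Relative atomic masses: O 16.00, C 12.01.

755.05 g

Pure C = 460.65 × 0.8375 = 385.794 g.
M(C) = 12.01 g/mol.
M(CO2) = 12.01 + 2(16.00) = 44.01 g/mol.
n(C) = 385.794 / 12.01 = 32.1228 mol.
Step 1 (C:CO = 2:2): theoretical n(CO) = 32.1228 mol; at 64.07% yield, n(CO) = 20.5811 mol.
Step 2 (CO:CO2 = 2:2): theoretical n(CO2) = 20.5811 mol, so theoretical mass = 20.5811 × 44.01 = 905.772 g.
At 83.36% yield, actual mass of CO2 = 905.772 × 0.8336 = 755.052 g.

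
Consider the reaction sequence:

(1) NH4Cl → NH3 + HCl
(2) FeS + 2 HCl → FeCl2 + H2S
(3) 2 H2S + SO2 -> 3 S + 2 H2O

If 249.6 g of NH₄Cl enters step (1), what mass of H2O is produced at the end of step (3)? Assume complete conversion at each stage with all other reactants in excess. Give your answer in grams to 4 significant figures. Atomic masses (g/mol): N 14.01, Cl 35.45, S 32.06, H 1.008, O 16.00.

M(NH4Cl) = 14.01 + 4(1.008) + 35.45 = 53.492 g/mol.
M(H2O) = 2(1.008) + 16.00 = 18.016 g/mol.
n(NH4Cl) = 249.6 / 53.492 = 4.6661 mol.
Reaction (1): NH4Cl→HCl ratio 1:1 ⇒ n(HCl) = 4.6661 mol.
Reaction (2): HCl→H2S ratio 2:1 ⇒ n(H2S) = 2.3331 mol.
Reaction (3): H2S→H2O ratio 2:2 ⇒ n(H2O) = 2.3331 mol.
Mass of H2O = 2.3331 × 18.016 = 42.032 g.

42.03 g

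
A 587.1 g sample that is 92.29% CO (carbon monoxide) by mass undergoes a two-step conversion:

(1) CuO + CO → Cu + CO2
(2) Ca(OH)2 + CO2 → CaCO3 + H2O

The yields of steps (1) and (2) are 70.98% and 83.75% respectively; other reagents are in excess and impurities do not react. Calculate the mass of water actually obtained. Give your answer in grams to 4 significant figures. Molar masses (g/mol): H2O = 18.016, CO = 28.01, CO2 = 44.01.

Pure CO = 587.1 × 0.9229 = 541.83 g.
n(CO) = 541.83 / 28.01 = 19.344 mol.
Step 1 (CO:CO2 = 1:1): theoretical n(CO2) = 19.344 mol; at 70.98% yield, n(CO2) = 13.731 mol.
Step 2 (CO2:H2O = 1:1): theoretical n(H2O) = 13.731 mol, so theoretical mass = 13.731 × 18.016 = 247.37 g.
At 83.75% yield, actual mass of H2O = 247.37 × 0.8375 = 207.17 g.

207.2 g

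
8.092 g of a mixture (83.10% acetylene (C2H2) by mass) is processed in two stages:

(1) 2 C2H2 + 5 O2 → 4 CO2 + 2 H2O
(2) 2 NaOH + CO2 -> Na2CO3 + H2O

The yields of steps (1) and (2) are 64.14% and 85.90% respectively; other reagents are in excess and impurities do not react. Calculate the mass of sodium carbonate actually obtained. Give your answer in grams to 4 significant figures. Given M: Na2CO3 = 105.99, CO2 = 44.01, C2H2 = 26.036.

30.16 g

Pure C2H2 = 8.092 × 0.8310 = 6.7245 g.
n(C2H2) = 6.7245 / 26.036 = 0.25828 mol.
Step 1 (C2H2:CO2 = 2:4): theoretical n(CO2) = 0.51655 mol; at 64.14% yield, n(CO2) = 0.33132 mol.
Step 2 (CO2:Na2CO3 = 1:1): theoretical n(Na2CO3) = 0.33132 mol, so theoretical mass = 0.33132 × 105.99 = 35.116 g.
At 85.90% yield, actual mass of Na2CO3 = 35.116 × 0.8590 = 30.165 g.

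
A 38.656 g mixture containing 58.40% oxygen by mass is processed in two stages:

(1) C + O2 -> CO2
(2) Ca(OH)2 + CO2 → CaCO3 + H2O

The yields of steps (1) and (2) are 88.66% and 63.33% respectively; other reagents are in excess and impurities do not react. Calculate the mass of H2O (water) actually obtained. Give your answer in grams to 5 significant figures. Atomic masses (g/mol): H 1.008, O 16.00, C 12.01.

7.1363 g

Pure O2 = 38.656 × 0.5840 = 22.5751 g.
M(O2) = 2(16.00) = 32.00 g/mol.
M(H2O) = 2(1.008) + 16.00 = 18.016 g/mol.
n(O2) = 22.5751 / 32.00 = 0.705472 mol.
Step 1 (O2:CO2 = 1:1): theoretical n(CO2) = 0.705472 mol; at 88.66% yield, n(CO2) = 0.625471 mol.
Step 2 (CO2:H2O = 1:1): theoretical n(H2O) = 0.625471 mol, so theoretical mass = 0.625471 × 18.016 = 11.2685 g.
At 63.33% yield, actual mass of H2O = 11.2685 × 0.6333 = 7.13634 g.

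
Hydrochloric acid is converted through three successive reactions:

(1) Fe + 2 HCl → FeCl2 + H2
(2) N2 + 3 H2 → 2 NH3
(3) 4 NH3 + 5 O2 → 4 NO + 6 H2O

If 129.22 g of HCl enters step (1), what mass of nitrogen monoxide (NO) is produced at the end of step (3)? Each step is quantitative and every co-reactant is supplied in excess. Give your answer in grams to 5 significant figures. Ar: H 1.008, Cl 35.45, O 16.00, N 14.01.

35.455 g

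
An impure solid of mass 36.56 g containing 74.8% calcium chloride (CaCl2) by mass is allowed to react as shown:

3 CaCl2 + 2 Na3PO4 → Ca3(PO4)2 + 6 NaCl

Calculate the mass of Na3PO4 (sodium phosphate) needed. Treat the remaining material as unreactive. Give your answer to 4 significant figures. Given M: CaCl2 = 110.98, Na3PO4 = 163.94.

Mass of pure CaCl2 = 36.56 g × 0.748 = 27.347 g.
n(CaCl2) = 27.347 g / 110.98 g/mol = 0.24641 mol.
From the equation the CaCl2:Na3PO4 mole ratio is 3:2, so n(Na3PO4) = 0.24641 × 2/3 = 0.16428 mol.
Mass of Na3PO4 = 0.16428 mol × 163.94 g/mol = 26.931 g.

26.93 g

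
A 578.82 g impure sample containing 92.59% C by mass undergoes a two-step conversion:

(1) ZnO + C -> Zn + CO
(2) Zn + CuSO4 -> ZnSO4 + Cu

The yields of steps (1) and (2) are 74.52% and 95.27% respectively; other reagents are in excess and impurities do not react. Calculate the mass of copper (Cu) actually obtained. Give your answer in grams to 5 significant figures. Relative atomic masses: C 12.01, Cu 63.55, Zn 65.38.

Pure C = 578.82 × 0.9259 = 535.929 g.
M(C) = 12.01 g/mol.
M(Cu) = 63.55 g/mol.
n(C) = 535.929 / 12.01 = 44.6236 mol.
Step 1 (C:Zn = 1:1): theoretical n(Zn) = 44.6236 mol; at 74.52% yield, n(Zn) = 33.2535 mol.
Step 2 (Zn:Cu = 1:1): theoretical n(Cu) = 33.2535 mol, so theoretical mass = 33.2535 × 63.55 = 2113.26 g.
At 95.27% yield, actual mass of Cu = 2113.26 × 0.9527 = 2013.30 g.

2013.3 g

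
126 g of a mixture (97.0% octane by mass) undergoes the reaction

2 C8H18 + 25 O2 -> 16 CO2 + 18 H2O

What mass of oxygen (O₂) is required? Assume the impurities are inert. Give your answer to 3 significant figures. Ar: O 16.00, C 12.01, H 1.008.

Mass of pure C8H18 = 126 g × 0.970 = 122.2 g.
M(C8H18) = 8(12.01) + 18(1.008) = 114.224 g/mol.
M(O2) = 2(16.00) = 32.00 g/mol.
n(C8H18) = 122.2 g / 114.224 g/mol = 1.070 mol.
From the equation the C8H18:O2 mole ratio is 2:25, so n(O2) = 1.070 × 25/2 = 13.38 mol.
Mass of O2 = 13.38 mol × 32.00 g/mol = 428.0 g.

428 g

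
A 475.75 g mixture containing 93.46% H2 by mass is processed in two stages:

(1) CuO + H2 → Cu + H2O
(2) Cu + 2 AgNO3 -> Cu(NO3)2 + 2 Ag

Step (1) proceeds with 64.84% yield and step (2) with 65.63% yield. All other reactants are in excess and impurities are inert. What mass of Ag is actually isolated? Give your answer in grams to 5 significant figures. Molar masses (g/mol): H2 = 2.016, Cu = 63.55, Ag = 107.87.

20248 g

Pure H2 = 475.75 × 0.9346 = 444.636 g.
n(H2) = 444.636 / 2.016 = 220.554 mol.
Step 1 (H2:Cu = 1:1): theoretical n(Cu) = 220.554 mol; at 64.84% yield, n(Cu) = 143.007 mol.
Step 2 (Cu:Ag = 1:2): theoretical n(Ag) = 286.014 mol, so theoretical mass = 286.014 × 107.87 = 30852.3 g.
At 65.63% yield, actual mass of Ag = 30852.3 × 0.6563 = 20248.4 g.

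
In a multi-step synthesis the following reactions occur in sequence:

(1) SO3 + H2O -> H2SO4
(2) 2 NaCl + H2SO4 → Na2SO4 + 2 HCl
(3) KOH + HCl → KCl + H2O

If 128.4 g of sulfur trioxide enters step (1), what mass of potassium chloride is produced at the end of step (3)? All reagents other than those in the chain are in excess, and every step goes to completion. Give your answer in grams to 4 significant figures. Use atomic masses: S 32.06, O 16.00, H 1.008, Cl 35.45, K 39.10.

239.1 g

M(SO3) = 32.06 + 3(16.00) = 80.06 g/mol.
M(KCl) = 39.10 + 35.45 = 74.55 g/mol.
n(SO3) = 128.4 / 80.06 = 1.6038 mol.
Reaction (1): SO3→H2SO4 ratio 1:1 ⇒ n(H2SO4) = 1.6038 mol.
Reaction (2): H2SO4→HCl ratio 1:2 ⇒ n(HCl) = 3.2076 mol.
Reaction (3): HCl→KCl ratio 1:1 ⇒ n(KCl) = 3.2076 mol.
Mass of KCl = 3.2076 × 74.55 = 239.13 g.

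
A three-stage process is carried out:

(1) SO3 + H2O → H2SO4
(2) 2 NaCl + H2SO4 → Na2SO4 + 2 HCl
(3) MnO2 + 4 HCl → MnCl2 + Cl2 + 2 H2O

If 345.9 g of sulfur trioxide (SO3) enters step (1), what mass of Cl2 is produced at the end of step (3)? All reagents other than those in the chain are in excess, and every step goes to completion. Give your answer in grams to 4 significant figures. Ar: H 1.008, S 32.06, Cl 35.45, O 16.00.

153.2 g

M(SO3) = 32.06 + 3(16.00) = 80.06 g/mol.
M(Cl2) = 2(35.45) = 70.90 g/mol.
n(SO3) = 345.9 / 80.06 = 4.3205 mol.
Reaction (1): SO3→H2SO4 ratio 1:1 ⇒ n(H2SO4) = 4.3205 mol.
Reaction (2): H2SO4→HCl ratio 1:2 ⇒ n(HCl) = 8.6410 mol.
Reaction (3): HCl→Cl2 ratio 4:1 ⇒ n(Cl2) = 2.1603 mol.
Mass of Cl2 = 2.1603 × 70.90 = 153.16 g.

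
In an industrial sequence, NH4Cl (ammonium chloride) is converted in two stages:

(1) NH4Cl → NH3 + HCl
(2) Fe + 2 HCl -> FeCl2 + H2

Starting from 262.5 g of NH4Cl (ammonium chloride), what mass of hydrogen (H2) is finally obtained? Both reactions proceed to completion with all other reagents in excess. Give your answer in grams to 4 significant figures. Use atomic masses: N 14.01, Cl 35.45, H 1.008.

M(NH4Cl) = 14.01 + 4(1.008) + 35.45 = 53.492 g/mol.
M(H2) = 2(1.008) = 2.016 g/mol.
n(NH4Cl) = 262.50 / 53.492 = 4.9073 mol.
Step 1 gives a 1:1 ratio of NH4Cl to HCl, so n(HCl) = 4.9073 mol.
In step 2 the HCl:H2 ratio is 2:1, so n(H2) = 2.4536 mol.
Mass of H2 = 2.4536 × 2.016 = 4.9465 g.

4.947 g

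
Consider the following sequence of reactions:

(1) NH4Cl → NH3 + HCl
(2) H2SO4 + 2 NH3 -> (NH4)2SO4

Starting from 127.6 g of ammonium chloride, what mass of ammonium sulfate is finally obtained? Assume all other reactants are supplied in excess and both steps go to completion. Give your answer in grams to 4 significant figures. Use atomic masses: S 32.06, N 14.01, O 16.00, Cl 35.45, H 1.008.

157.6 g

M(NH4Cl) = 14.01 + 4(1.008) + 35.45 = 53.492 g/mol.
M((NH4)2SO4) = 2(14.01) + 8(1.008) + 32.06 + 4(16.00) = 132.144 g/mol.
n(NH4Cl) = 127.60 / 53.492 = 2.3854 mol.
Step 1 gives a 1:1 ratio of NH4Cl to NH3, so n(NH3) = 2.3854 mol.
In step 2 the NH3:(NH4)2SO4 ratio is 2:1, so n((NH4)2SO4) = 1.1927 mol.
Mass of (NH4)2SO4 = 1.1927 × 132.144 = 157.61 g.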